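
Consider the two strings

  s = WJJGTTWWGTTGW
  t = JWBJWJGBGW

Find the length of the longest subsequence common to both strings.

Match W (s #1, t #2), then J (s #2, t #4), then J (s #3, t #6), then G (s #4, t #7), then G (s #12, t #9), then W (s #13, t #10) — 6 characters in the same relative order in both, and the DP table's final entry dp[13][10] is also 6, so no common subsequence is longer.

6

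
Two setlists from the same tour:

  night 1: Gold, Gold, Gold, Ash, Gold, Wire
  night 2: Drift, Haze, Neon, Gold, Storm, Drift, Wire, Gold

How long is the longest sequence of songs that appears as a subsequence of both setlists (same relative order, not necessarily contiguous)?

Match Gold (night 1 #1, night 2 #4), Gold (night 1 #5, night 2 #8) — 2 songs in the same relative order in both. Since dp[6][8] = 2, nothing longer is possible.

2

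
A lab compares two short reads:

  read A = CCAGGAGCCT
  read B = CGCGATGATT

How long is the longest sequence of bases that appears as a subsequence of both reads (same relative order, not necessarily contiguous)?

6

Let dp[i][j] be the LCS length of the first i bases of read A and the first j bases of read B. dp[i][j] = dp[i-1][j-1]+1 when the i-th and j-th bases match, else max(dp[i-1][j], dp[i][j-1]).
    ·  C  G  C  G  A  T  G  A  T  T
 ·  0  0  0  0  0  0  0  0  0  0  0
 C  0  1  1  1  1  1  1  1  1  1  1
 C  0  1  1  2  2  2  2  2  2  2  2
 A  0  1  1  2  2  3  3  3  3  3  3
 G  0  1  2  2  3  3  3  4  4  4  4
 G  0  1  2  2  3  3  3  4  4  4  4
 A  0  1  2  2  3  4  4  4  5  5  5
 G  0  1  2  2  3  4  4  5  5  5  5
 C  0  1  2  3  3  4  4  5  5  5  5
 C  0  1  2  3  3  4  4  5  5  5  5
 T  0  1  2  3  3  4  5  5  5  6  6
dp[10][10] = 6. One LCS (by backtracking along matches): CCAGAT.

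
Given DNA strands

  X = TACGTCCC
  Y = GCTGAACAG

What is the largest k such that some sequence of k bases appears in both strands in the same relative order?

Match T [1,3], A [2,6], C [3,7], G [4,9] — 4 bases in the same relative order in both. dp[8][9] = 4 confirms this is the maximum.

4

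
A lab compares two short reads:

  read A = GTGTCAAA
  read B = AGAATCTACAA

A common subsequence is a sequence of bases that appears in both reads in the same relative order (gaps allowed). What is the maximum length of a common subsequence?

6

Taking G at read A[1]=read B[2], then T at read A[2]=read B[5], then T at read A[4]=read B[7], then C at read A[5]=read B[9], then A at read A[7]=read B[10], then A at read A[8]=read B[11] gives a common subsequence of length 6. dp[8][11] = 6 confirms this is the maximum.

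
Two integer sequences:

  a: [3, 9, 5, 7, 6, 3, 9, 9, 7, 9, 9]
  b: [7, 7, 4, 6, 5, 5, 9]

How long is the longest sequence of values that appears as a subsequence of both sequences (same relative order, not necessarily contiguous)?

Match 7 (a #4, b #2), then 6 (a #5, b #4), then 9 (a #11, b #7) — 3 values in the same relative order in both, and the DP table's final entry dp[11][7] is also 3, so no common subsequence is longer.

3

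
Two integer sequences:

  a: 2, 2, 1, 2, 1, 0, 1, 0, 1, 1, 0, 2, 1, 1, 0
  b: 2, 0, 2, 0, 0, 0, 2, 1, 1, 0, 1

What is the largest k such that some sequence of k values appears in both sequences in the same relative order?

Pick 2 [1,1] → 2 [4,3] → 0 [6,4] → 0 [8,5] → 0 [11,6] → 2 [12,7] → 1 [13,8] → 1 [14,9] → 0 [15,10]; all 9 values appear in both, in order. dp[15][11] = 9 confirms this is the maximum.

9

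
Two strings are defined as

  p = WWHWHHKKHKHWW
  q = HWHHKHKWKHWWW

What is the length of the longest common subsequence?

One common subsequence of length 10: H at p[3]=q[1] → W at p[4]=q[2] → H at p[5]=q[3] → H at p[6]=q[4] → K at p[7]=q[5] → K at p[8]=q[7] → K at p[10]=q[9] → H at p[11]=q[10] → W at p[12]=q[12] → W at p[13]=q[13]. dp[13][13] = 10 confirms this is the maximum.

10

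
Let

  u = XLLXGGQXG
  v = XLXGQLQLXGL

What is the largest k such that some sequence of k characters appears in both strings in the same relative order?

7

Let dp[i][j] be the LCS length of the first i characters of u and the first j characters of v. dp[i][j] = dp[i-1][j-1]+1 when the i-th and j-th characters match, else max(dp[i-1][j], dp[i][j-1]).
    ·  X  L  X  G  Q  L  Q  L  X  G  L
 ·  0  0  0  0  0  0  0  0  0  0  0  0
 X  0  1  1  1  1  1  1  1  1  1  1  1
 L  0  1  2  2  2  2  2  2  2  2  2  2
 L  0  1  2  2  2  2  3  3  3  3  3  3
 X  0  1  2  3  3  3  3  3  3  4  4  4
 G  0  1  2  3  4  4  4  4  4  4  5  5
 G  0  1  2  3  4  4  4  4  4  4  5  5
 Q  0  1  2  3  4  5  5  5  5  5  5  5
 X  0  1  2  3  4  5  5  5  5  6  6  6
 G  0  1  2  3  4  5  5  5  5  6  7  7
dp[9][11] = 7. One LCS (by backtracking along matches): XLXGQXG.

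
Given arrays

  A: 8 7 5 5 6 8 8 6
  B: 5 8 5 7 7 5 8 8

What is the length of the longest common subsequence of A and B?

5

Let dp[i][j] be the LCS length of the first i values of A and the first j values of B. dp[i][j] = dp[i-1][j-1]+1 when the i-th and j-th values match, else max(dp[i-1][j], dp[i][j-1]).
    ·  5  8  5  7  7  5  8  8
 ·  0  0  0  0  0  0  0  0  0
 8  0  0  1  1  1  1  1  1  1
 7  0  0  1  1  2  2  2  2  2
 5  0  1  1  2  2  2  3  3  3
 5  0  1  1  2  2  2  3  3  3
 6  0  1  1  2  2  2  3  3  3
 8  0  1  2  2  2  2  3  4  4
 8  0  1  2  2  2  2  3  4  5
 6  0  1  2  2  2  2  3  4  5
dp[8][8] = 5. One LCS (by backtracking along matches): 8, 7, 5, 8, 8.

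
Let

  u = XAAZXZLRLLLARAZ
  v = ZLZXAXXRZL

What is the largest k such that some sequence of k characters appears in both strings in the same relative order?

Let dp[i][j] be the LCS length of the first i characters of u and the first j characters of v. dp[i][j] = dp[i-1][j-1]+1 when the i-th and j-th characters match, else max(dp[i-1][j], dp[i][j-1]).
    ·  Z  L  Z  X  A  X  X  R  Z  L
 ·  0  0  0  0  0  0  0  0  0  0  0
 X  0  0  0  0  1  1  1  1  1  1  1
 A  0  0  0  0  1  2  2  2  2  2  2
 A  0  0  0  0  1  2  2  2  2  2  2
 Z  0  1  1  1  1  2  2  2  2  3  3
 X  0  1  1  1  2  2  3  3  3  3  3
 Z  0  1  1  2  2  2  3  3  3  4  4
 L  0  1  2  2  2  2  3  3  3  4  5
 R  0  1  2  2  2  2  3  3  4  4  5
 L  0  1  2  2  2  2  3  3  4  4  5
 L  0  1  2  2  2  2  3  3  4  4  5
 L  0  1  2  2  2  2  3  3  4  4  5
 A  0  1  2  2  2  3  3  3  4  4  5
 R  0  1  2  2  2  3  3  3  4  4  5
 A  0  1  2  2  2  3  3  3  4  4  5
 Z  0  1  2  3  3  3  3  3  4  5  5
dp[15][10] = 5. One LCS (by backtracking along matches): XAXZL.

5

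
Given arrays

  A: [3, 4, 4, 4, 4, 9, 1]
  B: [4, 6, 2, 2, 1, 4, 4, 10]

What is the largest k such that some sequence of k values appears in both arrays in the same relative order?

3

Pick 4 at A[2]=B[1], 4 at A[3]=B[6], 4 at A[4]=B[7]; all 3 values appear in both, in order. Since dp[7][8] = 3, nothing longer is possible.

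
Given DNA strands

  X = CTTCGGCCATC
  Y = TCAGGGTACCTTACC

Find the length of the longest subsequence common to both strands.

8

Pick T (X #3, Y #1), then C (X #4, Y #2), then G (X #5, Y #5), then G (X #6, Y #6), then C (X #7, Y #9), then C (X #8, Y #10), then A (X #9, Y #13), then C (X #11, Y #15); all 8 bases appear in both, in order, and the DP table's final entry dp[11][15] is also 8, so no common subsequence is longer.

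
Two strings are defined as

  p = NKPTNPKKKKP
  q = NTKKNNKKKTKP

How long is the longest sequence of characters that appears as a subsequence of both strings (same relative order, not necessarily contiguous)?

Let dp[i][j] be the LCS length of the first i characters of p and the first j characters of q. dp[i][j] = dp[i-1][j-1]+1 when the i-th and j-th characters match, else max(dp[i-1][j], dp[i][j-1]).
    ·  N  T  K  K  N  N  K  K  K  T  K  P
 ·  0  0  0  0  0  0  0  0  0  0  0  0  0
 N  0  1  1  1  1  1  1  1  1  1  1  1  1
 K  0  1  1  2  2  2  2  2  2  2  2  2  2
 P  0  1  1  2  2  2  2  2  2  2  2  2  3
 T  0  1  2  2  2  2  2  2  2  2  3  3  3
 N  0  1  2  2  2  3  3  3  3  3  3  3  3
 P  0  1  2  2  2  3  3  3  3  3  3  3  4
 K  0  1  2  3  3  3  3  4  4  4  4  4  4
 K  0  1  2  3  4  4  4  4  5  5  5  5  5
 K  0  1  2  3  4  4  4  5  5  6  6  6  6
 K  0  1  2  3  4  4  4  5  6  6  6  7  7
 P  0  1  2  3  4  4  4  5  6  6  6  7  8
dp[11][12] = 8. One LCS (by backtracking along matches): NKNKKKKP.

8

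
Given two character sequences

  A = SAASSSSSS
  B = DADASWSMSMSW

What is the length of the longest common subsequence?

6

Let dp[i][j] be the LCS length of the first i characters of A and the first j characters of B. dp[i][j] = dp[i-1][j-1]+1 when the i-th and j-th characters match, else max(dp[i-1][j], dp[i][j-1]).
    ·  D  A  D  A  S  W  S  M  S  M  S  W
 ·  0  0  0  0  0  0  0  0  0  0  0  0  0
 S  0  0  0  0  0  1  1  1  1  1  1  1  1
 A  0  0  1  1  1  1  1  1  1  1  1  1  1
 A  0  0  1  1  2  2  2  2  2  2  2  2  2
 S  0  0  1  1  2  3  3  3  3  3  3  3  3
 S  0  0  1  1  2  3  3  4  4  4  4  4  4
 S  0  0  1  1  2  3  3  4  4  5  5  5  5
 S  0  0  1  1  2  3  3  4  4  5  5  6  6
 S  0  0  1  1  2  3  3  4  4  5  5  6  6
 S  0  0  1  1  2  3  3  4  4  5  5  6  6
dp[9][12] = 6. One LCS (by backtracking along matches): AASSSS.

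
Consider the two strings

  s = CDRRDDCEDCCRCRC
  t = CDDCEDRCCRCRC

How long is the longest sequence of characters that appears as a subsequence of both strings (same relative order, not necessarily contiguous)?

12

Match C (s #1, t #1), then D (s #5, t #2), then D (s #6, t #3), then C (s #7, t #4), then E (s #8, t #5), then D (s #9, t #6), then C (s #10, t #8), then C (s #11, t #9), then R (s #12, t #10), then C (s #13, t #11), then R (s #14, t #12), then C (s #15, t #13) — 12 characters in the same relative order in both. dp[15][13] = 12 confirms this is the maximum.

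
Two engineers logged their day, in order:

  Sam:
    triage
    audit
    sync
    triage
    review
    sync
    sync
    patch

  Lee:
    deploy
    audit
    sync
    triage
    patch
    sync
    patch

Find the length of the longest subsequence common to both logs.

5

One common subsequence of length 5: audit [2,2], sync [3,3], triage [4,4], sync [7,6], patch [8,7], and the DP table's final entry dp[8][7] is also 5, so no common subsequence is longer.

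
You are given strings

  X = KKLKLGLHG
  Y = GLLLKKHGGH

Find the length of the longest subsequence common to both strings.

Taking L [3,2], L [5,3], L [7,4], H [8,7], G [9,9] gives a common subsequence of length 5. Since dp[9][10] = 5, nothing longer is possible.

5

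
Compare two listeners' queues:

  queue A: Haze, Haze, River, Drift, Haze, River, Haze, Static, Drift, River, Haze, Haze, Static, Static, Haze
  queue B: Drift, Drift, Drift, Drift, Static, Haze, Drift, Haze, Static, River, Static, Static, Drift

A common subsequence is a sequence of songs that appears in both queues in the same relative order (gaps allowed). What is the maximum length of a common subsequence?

7

One common subsequence of length 7: Haze at queue A[2]=queue B[6] → Drift at queue A[4]=queue B[7] → Haze at queue A[7]=queue B[8] → Static at queue A[8]=queue B[9] → River at queue A[10]=queue B[10] → Static at queue A[13]=queue B[11] → Static at queue A[14]=queue B[12]. dp[15][13] = 7 confirms this is the maximum.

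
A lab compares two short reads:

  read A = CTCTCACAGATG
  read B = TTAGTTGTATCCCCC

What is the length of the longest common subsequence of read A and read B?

6

Taking T at read A[2]=read B[1], then T at read A[4]=read B[2], then A at read A[6]=read B[3], then G at read A[9]=read B[7], then A at read A[10]=read B[9], then T at read A[11]=read B[10] gives a common subsequence of length 6. dp[12][15] = 6 confirms this is the maximum.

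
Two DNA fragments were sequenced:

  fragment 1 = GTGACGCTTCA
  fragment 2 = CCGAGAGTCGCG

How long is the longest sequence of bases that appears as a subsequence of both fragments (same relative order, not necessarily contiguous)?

Let dp[i][j] be the LCS length of the first i bases of fragment 1 and the first j bases of fragment 2. dp[i][j] = dp[i-1][j-1]+1 when the i-th and j-th bases match, else max(dp[i-1][j], dp[i][j-1]).
    ·  C  C  G  A  G  A  G  T  C  G  C  G
 ·  0  0  0  0  0  0  0  0  0  0  0  0  0
 G  0  0  0  1  1  1  1  1  1  1  1  1  1
 T  0  0  0  1  1  1  1  1  2  2  2  2  2
 G  0  0  0  1  1  2  2  2  2  2  3  3  3
 A  0  0  0  1  2  2  3  3  3  3  3  3  3
 C  0  1  1  1  2  2  3  3  3  4  4  4  4
 G  0  1  1  2  2  3  3  4  4  4  5  5  5
 C  0  1  2  2  2  3  3  4  4  5  5  6  6
 T  0  1  2  2  2  3  3  4  5  5  5  6  6
 T  0  1  2  2  2  3  3  4  5  5  5  6  6
 C  0  1  2  2  2  3  3  4  5  6  6  6  6
 A  0  1  2  2  3  3  4  4  5  6  6  6  6
dp[11][12] = 6. One LCS (by backtracking along matches): GGACGC.

6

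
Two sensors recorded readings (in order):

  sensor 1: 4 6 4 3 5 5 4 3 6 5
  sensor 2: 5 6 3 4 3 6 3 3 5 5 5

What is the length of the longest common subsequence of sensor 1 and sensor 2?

6

Let dp[i][j] be the LCS length of the first i values of sensor 1 and the first j values of sensor 2. dp[i][j] = dp[i-1][j-1]+1 when the i-th and j-th values match, else max(dp[i-1][j], dp[i][j-1]).
    ·  5  6  3  4  3  6  3  3  5  5  5
 ·  0  0  0  0  0  0  0  0  0  0  0  0
 4  0  0  0  0  1  1  1  1  1  1  1  1
 6  0  0  1  1  1  1  2  2  2  2  2  2
 4  0  0  1  1  2  2  2  2  2  2  2  2
 3  0  0  1  2  2  3  3  3  3  3  3  3
 5  0  1  1  2  2  3  3  3  3  4  4  4
 5  0  1  1  2  2  3  3  3  3  4  5  5
 4  0  1  1  2  3  3  3  3  3  4  5  5
 3  0  1  1  2  3  4  4  4  4  4  5  5
 6  0  1  2  2  3  4  5  5  5  5  5  5
 5  0  1  2  2  3  4  5  5  5  6  6  6
dp[10][11] = 6. One LCS (by backtracking along matches): 4, 6, 3, 5, 5, 5.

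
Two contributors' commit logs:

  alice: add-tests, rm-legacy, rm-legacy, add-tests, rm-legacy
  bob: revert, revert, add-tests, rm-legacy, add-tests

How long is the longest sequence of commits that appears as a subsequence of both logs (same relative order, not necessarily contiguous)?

3

Match add-tests (alice #1, bob #3), rm-legacy (alice #3, bob #4), add-tests (alice #4, bob #5) — 3 commits in the same relative order in both, and the DP table's final entry dp[5][5] is also 3, so no common subsequence is longer.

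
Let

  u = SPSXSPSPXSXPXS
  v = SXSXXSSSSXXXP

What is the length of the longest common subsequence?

8

Taking S [1,1], S [3,3], X [4,5], S [5,8], S [7,9], X [9,11], X [11,12], P [12,13] gives a common subsequence of length 8. Since dp[14][13] = 8, nothing longer is possible.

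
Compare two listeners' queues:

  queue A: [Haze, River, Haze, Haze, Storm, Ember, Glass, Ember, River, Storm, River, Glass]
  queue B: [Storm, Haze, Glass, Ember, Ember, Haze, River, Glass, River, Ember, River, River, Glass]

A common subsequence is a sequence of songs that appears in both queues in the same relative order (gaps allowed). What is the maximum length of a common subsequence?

Taking Haze (queue A #1, queue B #6) → River (queue A #2, queue B #7) → Glass (queue A #7, queue B #8) → Ember (queue A #8, queue B #10) → River (queue A #9, queue B #11) → River (queue A #11, queue B #12) → Glass (queue A #12, queue B #13) gives a common subsequence of length 7. Since dp[12][13] = 7, nothing longer is possible.

7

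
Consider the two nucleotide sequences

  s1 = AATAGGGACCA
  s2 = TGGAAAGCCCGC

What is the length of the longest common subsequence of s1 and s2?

One common subsequence of length 6: A at s1[1]=s2[4] → A at s1[2]=s2[5] → A at s1[4]=s2[6] → G at s1[5]=s2[7] → G at s1[7]=s2[11] → C at s1[10]=s2[12], and the DP table's final entry dp[11][12] is also 6, so no common subsequence is longer.

6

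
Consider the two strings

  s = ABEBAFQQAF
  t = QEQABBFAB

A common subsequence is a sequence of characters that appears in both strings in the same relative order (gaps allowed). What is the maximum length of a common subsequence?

5

Taking A [1,4] → B [2,5] → B [4,6] → F [6,7] → A [9,8] gives a common subsequence of length 5. Since dp[10][9] = 5, nothing longer is possible.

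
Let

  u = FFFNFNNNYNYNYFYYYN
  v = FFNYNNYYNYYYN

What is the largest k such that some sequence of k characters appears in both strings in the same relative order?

12

One common subsequence of length 12: F (u #2, v #1); then F (u #3, v #2); then N (u #4, v #3); then N (u #7, v #5); then N (u #8, v #6); then Y (u #9, v #7); then Y (u #11, v #8); then N (u #12, v #9); then Y (u #15, v #10); then Y (u #16, v #11); then Y (u #17, v #12); then N (u #18, v #13). dp[18][13] = 12 confirms this is the maximum.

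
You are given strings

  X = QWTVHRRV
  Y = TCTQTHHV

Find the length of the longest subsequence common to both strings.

4

Let dp[i][j] be the LCS length of the first i characters of X and the first j characters of Y. dp[i][j] = dp[i-1][j-1]+1 when the i-th and j-th characters match, else max(dp[i-1][j], dp[i][j-1]).
    ·  T  C  T  Q  T  H  H  V
 ·  0  0  0  0  0  0  0  0  0
 Q  0  0  0  0  1  1  1  1  1
 W  0  0  0  0  1  1  1  1  1
 T  0  1  1  1  1  2  2  2  2
 V  0  1  1  1  1  2  2  2  3
 H  0  1  1  1  1  2  3  3  3
 R  0  1  1  1  1  2  3  3  3
 R  0  1  1  1  1  2  3  3  3
 V  0  1  1  1  1  2  3  3  4
dp[8][8] = 4. One LCS (by backtracking along matches): QTHV.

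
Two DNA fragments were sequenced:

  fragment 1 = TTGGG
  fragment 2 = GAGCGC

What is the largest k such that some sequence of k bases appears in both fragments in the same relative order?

Let dp[i][j] be the LCS length of the first i bases of fragment 1 and the first j bases of fragment 2. dp[i][j] = dp[i-1][j-1]+1 when the i-th and j-th bases match, else max(dp[i-1][j], dp[i][j-1]).
    ·  G  A  G  C  G  C
 ·  0  0  0  0  0  0  0
 T  0  0  0  0  0  0  0
 T  0  0  0  0  0  0  0
 G  0  1  1  1  1  1  1
 G  0  1  1  2  2  2  2
 G  0  1  1  2  2  3  3
dp[5][6] = 3. One LCS (by backtracking along matches): GGG.

3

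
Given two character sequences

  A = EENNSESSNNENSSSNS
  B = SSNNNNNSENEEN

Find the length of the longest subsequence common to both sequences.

Match N (A #3, B #6), N (A #4, B #7), S (A #5, B #8), E (A #6, B #9), N (A #9, B #10), E (A #11, B #12), N (A #16, B #13) — 7 characters in the same relative order in both. dp[17][13] = 7 confirms this is the maximum.

7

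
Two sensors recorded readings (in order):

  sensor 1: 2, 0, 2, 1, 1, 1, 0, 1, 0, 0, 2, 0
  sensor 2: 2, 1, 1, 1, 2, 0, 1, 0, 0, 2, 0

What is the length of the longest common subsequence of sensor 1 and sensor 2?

10

Let dp[i][j] be the LCS length of the first i values of sensor 1 and the first j values of sensor 2. dp[i][j] = dp[i-1][j-1]+1 when the i-th and j-th values match, else max(dp[i-1][j], dp[i][j-1]).
    ·  2  1  1  1  2  0  1  0  0  2  0
 ·  0  0  0  0  0  0  0  0  0  0  0  0
 2  0  1  1  1  1  1  1  1  1  1  1  1
 0  0  1  1  1  1  1  2  2  2  2  2  2
 2  0  1  1  1  1  2  2  2  2  2  3  3
 1  0  1  2  2  2  2  2  3  3  3  3  3
 1  0  1  2  3  3  3  3  3  3  3  3  3
 1  0  1  2  3  4  4  4  4  4  4  4  4
 0  0  1  2  3  4  4  5  5  5  5  5  5
 1  0  1  2  3  4  4  5  6  6  6  6  6
 0  0  1  2  3  4  4  5  6  7  7  7  7
 0  0  1  2  3  4  4  5  6  7  8  8  8
 2  0  1  2  3  4  5  5  6  7  8  9  9
 0  0  1  2  3  4  5  6  6  7  8  9 10
dp[12][11] = 10. One LCS (by backtracking along matches): 2, 1, 1, 1, 0, 1, 0, 0, 2, 0.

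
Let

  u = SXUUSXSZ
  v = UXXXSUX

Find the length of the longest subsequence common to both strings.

3

One common subsequence of length 3: S [1,5], U [4,6], X [6,7], and the DP table's final entry dp[8][7] is also 3, so no common subsequence is longer.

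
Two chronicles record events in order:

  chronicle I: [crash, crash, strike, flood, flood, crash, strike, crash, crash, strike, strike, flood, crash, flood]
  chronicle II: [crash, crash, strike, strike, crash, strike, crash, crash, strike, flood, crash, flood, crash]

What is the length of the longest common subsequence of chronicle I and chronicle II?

11

Pick crash at chronicle I[1]=chronicle II[1]; then crash at chronicle I[2]=chronicle II[2]; then strike at chronicle I[3]=chronicle II[4]; then crash at chronicle I[6]=chronicle II[5]; then strike at chronicle I[7]=chronicle II[6]; then crash at chronicle I[8]=chronicle II[7]; then crash at chronicle I[9]=chronicle II[8]; then strike at chronicle I[11]=chronicle II[9]; then flood at chronicle I[12]=chronicle II[10]; then crash at chronicle I[13]=chronicle II[11]; then flood at chronicle I[14]=chronicle II[12]; all 11 events appear in both, in order, and the DP table's final entry dp[14][13] is also 11, so no common subsequence is longer.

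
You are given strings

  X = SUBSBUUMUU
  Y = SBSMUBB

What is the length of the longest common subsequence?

Match S (X #1, Y #1) → B (X #3, Y #2) → S (X #4, Y #3) → M (X #8, Y #4) → U (X #9, Y #5) — 5 characters in the same relative order in both. Since dp[10][7] = 5, nothing longer is possible.

5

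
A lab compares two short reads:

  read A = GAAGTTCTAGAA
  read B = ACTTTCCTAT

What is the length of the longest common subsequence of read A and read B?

6

Pick A [2,1], then T [5,4], then T [6,5], then C [7,7], then T [8,8], then A [9,9]; all 6 bases appear in both, in order. Since dp[12][10] = 6, nothing longer is possible.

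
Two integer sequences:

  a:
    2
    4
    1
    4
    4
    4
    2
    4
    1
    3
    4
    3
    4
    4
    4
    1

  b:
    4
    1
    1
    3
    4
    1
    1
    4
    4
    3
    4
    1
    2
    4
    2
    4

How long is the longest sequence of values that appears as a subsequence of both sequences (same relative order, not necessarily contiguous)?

9

Taking 4 [2,1], then 1 [3,3], then 4 [4,5], then 4 [5,8], then 4 [6,9], then 4 [8,11], then 1 [9,12], then 4 [11,14], then 4 [15,16] gives a common subsequence of length 9, and the DP table's final entry dp[16][16] is also 9, so no common subsequence is longer.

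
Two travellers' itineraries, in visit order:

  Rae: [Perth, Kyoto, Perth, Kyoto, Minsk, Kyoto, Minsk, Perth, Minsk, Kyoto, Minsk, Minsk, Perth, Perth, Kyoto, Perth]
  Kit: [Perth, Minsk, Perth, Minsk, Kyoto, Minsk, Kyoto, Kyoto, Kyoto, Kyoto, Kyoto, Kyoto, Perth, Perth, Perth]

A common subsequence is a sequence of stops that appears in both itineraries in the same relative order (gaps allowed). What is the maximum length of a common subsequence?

Taking Perth [1,1], then Perth [3,3], then Kyoto [4,5], then Minsk [5,6], then Kyoto [6,11], then Kyoto [10,12], then Perth [13,13], then Perth [14,14], then Perth [16,15] gives a common subsequence of length 9. Since dp[16][15] = 9, nothing longer is possible.

9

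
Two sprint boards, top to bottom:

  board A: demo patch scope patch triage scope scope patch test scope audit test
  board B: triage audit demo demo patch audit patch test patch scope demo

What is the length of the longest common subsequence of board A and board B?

5

One common subsequence of length 5: demo [1,4], then patch [2,5], then patch [4,7], then patch [8,9], then scope [10,10]. The LCS DP gives dp[12][11] = 5, so this is optimal.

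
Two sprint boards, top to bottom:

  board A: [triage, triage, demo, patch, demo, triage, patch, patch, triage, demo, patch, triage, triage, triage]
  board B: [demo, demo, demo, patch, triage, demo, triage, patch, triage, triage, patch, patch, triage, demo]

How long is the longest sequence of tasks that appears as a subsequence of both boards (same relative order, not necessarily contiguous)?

Pick demo [3,2] → demo [5,3] → patch [8,4] → triage [9,5] → demo [10,6] → patch [11,8] → triage [12,9] → triage [13,10] → triage [14,13]; all 9 tasks appear in both, in order. dp[14][14] = 9 confirms this is the maximum.

9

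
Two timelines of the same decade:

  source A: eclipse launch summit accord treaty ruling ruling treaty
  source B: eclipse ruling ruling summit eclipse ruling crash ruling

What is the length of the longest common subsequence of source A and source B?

4

Pick eclipse (source A #1, source B #1) → summit (source A #3, source B #4) → ruling (source A #6, source B #6) → ruling (source A #7, source B #8); all 4 events appear in both, in order, and the DP table's final entry dp[8][8] is also 4, so no common subsequence is longer.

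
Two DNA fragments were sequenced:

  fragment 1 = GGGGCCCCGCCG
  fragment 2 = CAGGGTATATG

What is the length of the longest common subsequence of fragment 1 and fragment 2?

4

Match G at fragment 1[1]=fragment 2[3], G at fragment 1[2]=fragment 2[4], G at fragment 1[3]=fragment 2[5], G at fragment 1[12]=fragment 2[11] — 4 bases in the same relative order in both. Since dp[12][11] = 4, nothing longer is possible.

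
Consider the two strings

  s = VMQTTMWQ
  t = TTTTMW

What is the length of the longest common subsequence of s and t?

Let dp[i][j] be the LCS length of the first i characters of s and the first j characters of t. dp[i][j] = dp[i-1][j-1]+1 when the i-th and j-th characters match, else max(dp[i-1][j], dp[i][j-1]).
    ·  T  T  T  T  M  W
 ·  0  0  0  0  0  0  0
 V  0  0  0  0  0  0  0
 M  0  0  0  0  0  1  1
 Q  0  0  0  0  0  1  1
 T  0  1  1  1  1  1  1
 T  0  1  2  2  2  2  2
 M  0  1  2  2  2  3  3
 W  0  1  2  2  2  3  4
 Q  0  1  2  2  2  3  4
dp[8][6] = 4. One LCS (by backtracking along matches): TTMW.

4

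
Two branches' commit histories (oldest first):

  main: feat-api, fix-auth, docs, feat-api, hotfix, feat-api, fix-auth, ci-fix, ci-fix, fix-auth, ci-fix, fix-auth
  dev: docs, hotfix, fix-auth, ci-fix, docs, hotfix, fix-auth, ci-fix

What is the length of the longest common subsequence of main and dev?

6

Taking docs (main #3, dev #1) → hotfix (main #5, dev #2) → fix-auth (main #7, dev #3) → ci-fix (main #8, dev #4) → fix-auth (main #10, dev #7) → ci-fix (main #11, dev #8) gives a common subsequence of length 6. The LCS DP gives dp[12][8] = 6, so this is optimal.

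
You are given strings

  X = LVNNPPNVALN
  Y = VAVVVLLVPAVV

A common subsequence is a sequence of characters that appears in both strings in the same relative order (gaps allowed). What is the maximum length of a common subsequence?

4

Match L at X[1]=Y[7], V at X[2]=Y[8], P at X[5]=Y[9], V at X[8]=Y[12] — 4 characters in the same relative order in both. The LCS DP gives dp[11][12] = 4, so this is optimal.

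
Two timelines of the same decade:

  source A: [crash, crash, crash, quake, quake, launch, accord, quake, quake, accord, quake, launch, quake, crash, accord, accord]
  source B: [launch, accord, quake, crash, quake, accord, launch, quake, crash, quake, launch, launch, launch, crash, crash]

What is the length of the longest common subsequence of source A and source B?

Match launch at source A[6]=source B[1], accord at source A[7]=source B[2], quake at source A[8]=source B[3], quake at source A[9]=source B[5], accord at source A[10]=source B[6], quake at source A[11]=source B[10], launch at source A[12]=source B[13], crash at source A[14]=source B[15] — 8 events in the same relative order in both. Since dp[16][15] = 8, nothing longer is possible.

8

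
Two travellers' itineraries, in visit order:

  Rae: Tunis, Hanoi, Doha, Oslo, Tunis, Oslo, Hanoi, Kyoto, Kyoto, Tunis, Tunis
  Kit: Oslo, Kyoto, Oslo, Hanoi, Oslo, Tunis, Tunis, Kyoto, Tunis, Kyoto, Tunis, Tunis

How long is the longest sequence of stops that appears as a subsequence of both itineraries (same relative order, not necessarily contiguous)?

Match Hanoi at Rae[2]=Kit[4], Oslo at Rae[4]=Kit[5], Tunis at Rae[5]=Kit[7], Kyoto at Rae[8]=Kit[8], Kyoto at Rae[9]=Kit[10], Tunis at Rae[10]=Kit[11], Tunis at Rae[11]=Kit[12] — 7 stops in the same relative order in both, and the DP table's final entry dp[11][12] is also 7, so no common subsequence is longer.

7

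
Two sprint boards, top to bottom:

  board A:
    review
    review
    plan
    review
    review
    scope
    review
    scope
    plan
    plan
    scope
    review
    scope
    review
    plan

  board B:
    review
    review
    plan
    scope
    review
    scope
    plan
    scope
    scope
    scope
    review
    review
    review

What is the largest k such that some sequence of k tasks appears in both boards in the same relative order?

10

One common subsequence of length 10: review (board A #1, board B #1); then review (board A #2, board B #2); then plan (board A #3, board B #3); then scope (board A #6, board B #4); then review (board A #7, board B #5); then scope (board A #8, board B #6); then plan (board A #9, board B #7); then scope (board A #11, board B #10); then review (board A #12, board B #12); then review (board A #14, board B #13). The LCS DP gives dp[15][13] = 10, so this is optimal.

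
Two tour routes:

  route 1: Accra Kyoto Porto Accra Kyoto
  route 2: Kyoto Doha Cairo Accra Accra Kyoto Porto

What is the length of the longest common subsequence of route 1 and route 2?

3

One common subsequence of length 3: Accra [1,5], then Kyoto [2,6], then Porto [3,7]. dp[5][7] = 3 confirms this is the maximum.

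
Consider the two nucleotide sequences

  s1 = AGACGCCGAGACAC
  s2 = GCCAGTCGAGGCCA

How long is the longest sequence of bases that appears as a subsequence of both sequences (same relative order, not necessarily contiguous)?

Taking G [2,1], A [3,4], G [5,5], C [7,7], G [8,8], A [9,9], G [10,11], C [12,13], A [13,14] gives a common subsequence of length 9, and the DP table's final entry dp[14][14] is also 9, so no common subsequence is longer.

9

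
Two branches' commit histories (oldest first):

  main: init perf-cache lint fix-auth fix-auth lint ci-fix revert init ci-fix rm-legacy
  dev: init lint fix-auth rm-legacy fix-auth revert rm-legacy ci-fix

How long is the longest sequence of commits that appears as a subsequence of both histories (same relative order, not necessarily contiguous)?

Taking init [1,1], lint [3,2], fix-auth [4,3], fix-auth [5,5], revert [8,6], ci-fix [10,8] gives a common subsequence of length 6. dp[11][8] = 6 confirms this is the maximum.

6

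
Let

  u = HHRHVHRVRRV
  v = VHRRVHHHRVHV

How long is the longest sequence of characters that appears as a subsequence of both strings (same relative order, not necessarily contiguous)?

Let dp[i][j] be the LCS length of the first i characters of u and the first j characters of v. dp[i][j] = dp[i-1][j-1]+1 when the i-th and j-th characters match, else max(dp[i-1][j], dp[i][j-1]).
    ·  V  H  R  R  V  H  H  H  R  V  H  V
 ·  0  0  0  0  0  0  0  0  0  0  0  0  0
 H  0  0  1  1  1  1  1  1  1  1  1  1  1
 H  0  0  1  1  1  1  2  2  2  2  2  2  2
 R  0  0  1  2  2  2  2  2  2  3  3  3  3
 H  0  0  1  2  2  2  3  3  3  3  3  4  4
 V  0  1  1  2  2  3  3  3  3  3  4  4  5
 H  0  1  2  2  2  3  4  4  4  4  4  5  5
 R  0  1  2  3  3  3  4  4  4  5  5  5  5
 V  0  1  2  3  3  4  4  4  4  5  6  6  6
 R  0  1  2  3  4  4  4  4  4  5  6  6  6
 R  0  1  2  3  4  4  4  4  4  5  6  6  6
 V  0  1  2  3  4  5  5  5  5  5  6  6  7
dp[11][12] = 7. One LCS (by backtracking along matches): HHHHRVV.

7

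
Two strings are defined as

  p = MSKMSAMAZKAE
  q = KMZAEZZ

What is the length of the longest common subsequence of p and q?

5

Match K at p[3]=q[1] → M at p[7]=q[2] → Z at p[9]=q[3] → A at p[11]=q[4] → E at p[12]=q[5] — 5 characters in the same relative order in both. The LCS DP gives dp[12][7] = 5, so this is optimal.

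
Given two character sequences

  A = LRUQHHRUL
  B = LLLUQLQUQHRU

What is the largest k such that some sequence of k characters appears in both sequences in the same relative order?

One common subsequence of length 6: L [1,6] → U [3,8] → Q [4,9] → H [6,10] → R [7,11] → U [8,12]. The LCS DP gives dp[9][12] = 6, so this is optimal.

6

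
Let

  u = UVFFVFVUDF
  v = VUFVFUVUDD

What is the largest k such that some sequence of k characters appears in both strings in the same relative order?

7

Let dp[i][j] be the LCS length of the first i characters of u and the first j characters of v. dp[i][j] = dp[i-1][j-1]+1 when the i-th and j-th characters match, else max(dp[i-1][j], dp[i][j-1]).
    ·  V  U  F  V  F  U  V  U  D  D
 ·  0  0  0  0  0  0  0  0  0  0  0
 U  0  0  1  1  1  1  1  1  1  1  1
 V  0  1  1  1  2  2  2  2  2  2  2
 F  0  1  1  2  2  3  3  3  3  3  3
 F  0  1  1  2  2  3  3  3  3  3  3
 V  0  1  1  2  3  3  3  4  4  4  4
 F  0  1  1  2  3  4  4  4  4  4  4
 V  0  1  1  2  3  4  4  5  5  5  5
 U  0  1  2  2  3  4  5  5  6  6  6
 D  0  1  2  2  3  4  5  5  6  7  7
 F  0  1  2  3  3  4  5  5  6  7  7
dp[10][10] = 7. One LCS (by backtracking along matches): UFVFVUD.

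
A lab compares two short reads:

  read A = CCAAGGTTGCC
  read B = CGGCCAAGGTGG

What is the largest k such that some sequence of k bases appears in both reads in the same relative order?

One common subsequence of length 8: C at read A[1]=read B[4], then C at read A[2]=read B[5], then A at read A[3]=read B[6], then A at read A[4]=read B[7], then G at read A[5]=read B[8], then G at read A[6]=read B[9], then T at read A[7]=read B[10], then G at read A[9]=read B[12]. The LCS DP gives dp[11][12] = 8, so this is optimal.

8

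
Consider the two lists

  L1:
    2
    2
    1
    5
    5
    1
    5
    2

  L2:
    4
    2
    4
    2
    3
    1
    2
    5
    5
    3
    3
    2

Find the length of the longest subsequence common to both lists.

Let dp[i][j] be the LCS length of the first i values of L1 and the first j values of L2. dp[i][j] = dp[i-1][j-1]+1 when the i-th and j-th values match, else max(dp[i-1][j], dp[i][j-1]).
    ·  4  2  4  2  3  1  2  5  5  3  3  2
 ·  0  0  0  0  0  0  0  0  0  0  0  0  0
 2  0  0  1  1  1  1  1  1  1  1  1  1  1
 2  0  0  1  1  2  2  2  2  2  2  2  2  2
 1  0  0  1  1  2  2  3  3  3  3  3  3  3
 5  0  0  1  1  2  2  3  3  4  4  4  4  4
 5  0  0  1  1  2  2  3  3  4  5  5  5  5
 1  0  0  1  1  2  2  3  3  4  5  5  5  5
 5  0  0  1  1  2  2  3  3  4  5  5  5  5
 2  0  0  1  1  2  2  3  4  4  5  5  5  6
dp[8][12] = 6. One LCS (by backtracking along matches): 2, 2, 1, 5, 5, 2.

6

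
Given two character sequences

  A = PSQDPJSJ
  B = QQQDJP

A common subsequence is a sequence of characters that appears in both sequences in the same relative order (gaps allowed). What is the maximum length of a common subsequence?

Let dp[i][j] be the LCS length of the first i characters of A and the first j characters of B. dp[i][j] = dp[i-1][j-1]+1 when the i-th and j-th characters match, else max(dp[i-1][j], dp[i][j-1]).
    ·  Q  Q  Q  D  J  P
 ·  0  0  0  0  0  0  0
 P  0  0  0  0  0  0  1
 S  0  0  0  0  0  0  1
 Q  0  1  1  1  1  1  1
 D  0  1  1  1  2  2  2
 P  0  1  1  1  2  2  3
 J  0  1  1  1  2  3  3
 S  0  1  1  1  2  3  3
 J  0  1  1  1  2  3  3
dp[8][6] = 3. One LCS (by backtracking along matches): QDP.

3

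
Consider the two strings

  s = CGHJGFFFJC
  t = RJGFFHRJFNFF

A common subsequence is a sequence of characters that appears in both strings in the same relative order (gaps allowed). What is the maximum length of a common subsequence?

6

Taking G [2,3], then H [3,6], then J [4,8], then F [6,9], then F [7,11], then F [8,12] gives a common subsequence of length 6. dp[10][12] = 6 confirms this is the maximum.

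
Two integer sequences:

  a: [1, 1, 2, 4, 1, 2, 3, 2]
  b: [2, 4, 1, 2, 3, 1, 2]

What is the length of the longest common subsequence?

6

Let dp[i][j] be the LCS length of the first i values of a and the first j values of b. dp[i][j] = dp[i-1][j-1]+1 when the i-th and j-th values match, else max(dp[i-1][j], dp[i][j-1]).
    ·  2  4  1  2  3  1  2
 ·  0  0  0  0  0  0  0  0
 1  0  0  0  1  1  1  1  1
 1  0  0  0  1  1  1  2  2
 2  0  1  1  1  2  2  2  3
 4  0  1  2  2  2  2  2  3
 1  0  1  2  3  3  3  3  3
 2  0  1  2  3  4  4  4  4
 3  0  1  2  3  4  5  5  5
 2  0  1  2  3  4  5  5  6
dp[8][7] = 6. One LCS (by backtracking along matches): 2, 4, 1, 2, 3, 2.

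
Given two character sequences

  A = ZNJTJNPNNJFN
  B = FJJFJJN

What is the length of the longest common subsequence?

Match J [3,3], then J [5,5], then J [10,6], then N [12,7] — 4 characters in the same relative order in both. The LCS DP gives dp[12][7] = 4, so this is optimal.

4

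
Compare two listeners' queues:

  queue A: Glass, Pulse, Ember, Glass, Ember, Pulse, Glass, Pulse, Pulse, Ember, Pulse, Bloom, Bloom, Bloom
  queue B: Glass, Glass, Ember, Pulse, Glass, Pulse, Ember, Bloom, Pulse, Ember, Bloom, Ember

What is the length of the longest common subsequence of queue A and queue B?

Match Glass [1,1], Glass [4,2], Ember [5,3], Pulse [6,4], Glass [7,5], Pulse [8,6], Pulse [9,9], Ember [10,10], Bloom [12,11] — 9 songs in the same relative order in both, and the DP table's final entry dp[14][12] is also 9, so no common subsequence is longer.

9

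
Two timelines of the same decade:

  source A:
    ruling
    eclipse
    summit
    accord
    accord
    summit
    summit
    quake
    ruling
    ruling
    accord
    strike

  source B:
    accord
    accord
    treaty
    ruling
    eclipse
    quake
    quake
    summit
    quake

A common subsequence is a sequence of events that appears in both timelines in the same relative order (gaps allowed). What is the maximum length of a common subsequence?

4

Match ruling at source A[1]=source B[4], eclipse at source A[2]=source B[5], summit at source A[7]=source B[8], quake at source A[8]=source B[9] — 4 events in the same relative order in both, and the DP table's final entry dp[12][9] is also 4, so no common subsequence is longer.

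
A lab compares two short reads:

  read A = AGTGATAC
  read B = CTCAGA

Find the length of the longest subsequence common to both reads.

Let dp[i][j] be the LCS length of the first i bases of read A and the first j bases of read B. dp[i][j] = dp[i-1][j-1]+1 when the i-th and j-th bases match, else max(dp[i-1][j], dp[i][j-1]).
    ·  C  T  C  A  G  A
 ·  0  0  0  0  0  0  0
 A  0  0  0  0  1  1  1
 G  0  0  0  0  1  2  2
 T  0  0  1  1  1  2  2
 G  0  0  1  1  1  2  2
 A  0  0  1  1  2  2  3
 T  0  0  1  1  2  2  3
 A  0  0  1  1  2  2  3
 C  0  1  1  2  2  2  3
dp[8][6] = 3. One LCS (by backtracking along matches): AGA.

3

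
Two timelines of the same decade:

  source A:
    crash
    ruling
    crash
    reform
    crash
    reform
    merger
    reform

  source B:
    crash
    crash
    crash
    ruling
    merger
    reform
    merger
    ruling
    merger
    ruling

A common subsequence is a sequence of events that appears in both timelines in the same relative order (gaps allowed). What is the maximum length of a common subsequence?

One common subsequence of length 5: crash (source A #1, source B #1), crash (source A #3, source B #2), crash (source A #5, source B #3), reform (source A #6, source B #6), merger (source A #7, source B #9). Since dp[8][10] = 5, nothing longer is possible.

5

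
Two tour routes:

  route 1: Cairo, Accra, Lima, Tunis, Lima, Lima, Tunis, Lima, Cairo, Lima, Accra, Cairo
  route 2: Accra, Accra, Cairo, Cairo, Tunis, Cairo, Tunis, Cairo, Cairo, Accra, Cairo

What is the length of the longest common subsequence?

One common subsequence of length 6: Cairo at route 1[1]=route 2[4]; then Tunis at route 1[4]=route 2[5]; then Tunis at route 1[7]=route 2[7]; then Cairo at route 1[9]=route 2[9]; then Accra at route 1[11]=route 2[10]; then Cairo at route 1[12]=route 2[11], and the DP table's final entry dp[12][11] is also 6, so no common subsequence is longer.

6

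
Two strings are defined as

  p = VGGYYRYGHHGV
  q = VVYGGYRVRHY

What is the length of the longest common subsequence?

6

Match V at p[1]=q[2]; then G at p[2]=q[4]; then G at p[3]=q[5]; then Y at p[4]=q[6]; then R at p[6]=q[9]; then Y at p[7]=q[11] — 6 characters in the same relative order in both. The LCS DP gives dp[12][11] = 6, so this is optimal.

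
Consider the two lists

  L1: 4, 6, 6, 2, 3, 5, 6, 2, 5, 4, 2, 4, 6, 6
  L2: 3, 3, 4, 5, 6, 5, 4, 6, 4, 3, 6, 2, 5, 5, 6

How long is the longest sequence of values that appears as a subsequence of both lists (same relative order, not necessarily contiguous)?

8

Match 4 [1,3]; then 6 [2,5]; then 6 [3,8]; then 3 [5,10]; then 6 [7,11]; then 2 [8,12]; then 5 [9,14]; then 6 [14,15] — 8 values in the same relative order in both. Since dp[14][15] = 8, nothing longer is possible.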